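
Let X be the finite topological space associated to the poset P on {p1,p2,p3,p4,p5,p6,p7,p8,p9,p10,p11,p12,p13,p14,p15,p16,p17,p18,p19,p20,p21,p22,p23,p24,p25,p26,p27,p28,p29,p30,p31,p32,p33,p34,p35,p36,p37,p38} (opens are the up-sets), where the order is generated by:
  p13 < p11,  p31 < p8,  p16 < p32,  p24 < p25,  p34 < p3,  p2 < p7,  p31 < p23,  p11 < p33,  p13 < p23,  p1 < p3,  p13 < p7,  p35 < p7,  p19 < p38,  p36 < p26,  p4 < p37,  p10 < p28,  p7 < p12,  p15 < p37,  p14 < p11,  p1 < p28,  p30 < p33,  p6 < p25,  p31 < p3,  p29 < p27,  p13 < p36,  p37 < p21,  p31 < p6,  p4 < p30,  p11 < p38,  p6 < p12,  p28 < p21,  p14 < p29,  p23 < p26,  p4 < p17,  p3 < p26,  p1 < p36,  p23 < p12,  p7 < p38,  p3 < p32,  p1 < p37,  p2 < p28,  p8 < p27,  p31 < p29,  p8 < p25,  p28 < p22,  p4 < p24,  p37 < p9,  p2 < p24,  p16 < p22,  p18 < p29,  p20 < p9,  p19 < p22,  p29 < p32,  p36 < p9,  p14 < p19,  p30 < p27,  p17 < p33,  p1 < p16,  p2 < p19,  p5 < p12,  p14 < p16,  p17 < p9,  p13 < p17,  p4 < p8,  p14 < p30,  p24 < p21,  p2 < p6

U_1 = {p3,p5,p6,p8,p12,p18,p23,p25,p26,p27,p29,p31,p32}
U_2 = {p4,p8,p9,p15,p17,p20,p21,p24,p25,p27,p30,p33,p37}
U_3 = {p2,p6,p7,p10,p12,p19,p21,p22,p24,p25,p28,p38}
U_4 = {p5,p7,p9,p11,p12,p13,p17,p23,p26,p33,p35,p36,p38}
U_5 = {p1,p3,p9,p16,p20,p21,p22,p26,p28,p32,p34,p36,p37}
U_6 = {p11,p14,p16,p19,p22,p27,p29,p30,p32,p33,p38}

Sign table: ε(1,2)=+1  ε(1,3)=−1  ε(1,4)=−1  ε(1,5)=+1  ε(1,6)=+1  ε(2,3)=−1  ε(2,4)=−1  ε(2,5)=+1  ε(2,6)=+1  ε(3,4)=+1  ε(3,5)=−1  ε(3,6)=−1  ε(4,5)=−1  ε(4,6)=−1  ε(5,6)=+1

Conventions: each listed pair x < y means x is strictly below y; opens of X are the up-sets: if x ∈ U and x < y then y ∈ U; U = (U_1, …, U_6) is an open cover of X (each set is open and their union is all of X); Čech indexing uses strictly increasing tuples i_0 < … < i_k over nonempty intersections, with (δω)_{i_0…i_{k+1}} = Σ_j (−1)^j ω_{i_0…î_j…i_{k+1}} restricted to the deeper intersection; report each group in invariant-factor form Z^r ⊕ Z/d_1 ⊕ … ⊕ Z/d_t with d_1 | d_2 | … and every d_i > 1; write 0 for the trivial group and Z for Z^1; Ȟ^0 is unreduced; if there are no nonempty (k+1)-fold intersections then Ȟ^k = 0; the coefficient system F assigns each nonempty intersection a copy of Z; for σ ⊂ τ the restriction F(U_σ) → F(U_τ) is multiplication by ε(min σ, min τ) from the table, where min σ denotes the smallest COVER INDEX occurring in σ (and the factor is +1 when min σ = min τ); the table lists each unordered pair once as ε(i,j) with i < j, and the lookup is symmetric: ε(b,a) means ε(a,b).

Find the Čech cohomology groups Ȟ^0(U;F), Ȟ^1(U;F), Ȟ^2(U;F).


Ȟ^0 = Z,  Ȟ^1 = 0,  Ȟ^2 = Z/2

nerve of the cover:
  U12={p8,p25,p27} U13={p6,p12,p25} U14={p5,p12,p23,p26} U15={p3,p26,p32} U16={p27,p29,p32} U23={p21,p24,p25} U24={p9,p17,p33} U25={p9,p20,p21,p37} U26={p27,p30,p33} U34={p7,p12,p38} U35={p21,p22,p28} U36={p19,p22,p38} U45={p9,p26,p36} U46={p11,p33,p38} U56={p16,p22,p32}
  U123={p25} U126={p27} U134={p12} U145={p26} U156={p32} U235={p21} U245={p9} U246={p33} U346={p38} U356={p22}
C dims 6,15,10; δ0: rk 5, SNF 1^5; δ1: rk 10, SNF 1^9·2
Ȟ^0 = (6 − 5) − 0 = 1, so Ȟ^0 ≅ Z
Ȟ^1 = (15 − 10) − 5 = 0, so Ȟ^1 ≅ 0
Ȟ^2 = (10 − 0) − 10 = 0 plus torsion [2], so Ȟ^2 ≅ Z/2


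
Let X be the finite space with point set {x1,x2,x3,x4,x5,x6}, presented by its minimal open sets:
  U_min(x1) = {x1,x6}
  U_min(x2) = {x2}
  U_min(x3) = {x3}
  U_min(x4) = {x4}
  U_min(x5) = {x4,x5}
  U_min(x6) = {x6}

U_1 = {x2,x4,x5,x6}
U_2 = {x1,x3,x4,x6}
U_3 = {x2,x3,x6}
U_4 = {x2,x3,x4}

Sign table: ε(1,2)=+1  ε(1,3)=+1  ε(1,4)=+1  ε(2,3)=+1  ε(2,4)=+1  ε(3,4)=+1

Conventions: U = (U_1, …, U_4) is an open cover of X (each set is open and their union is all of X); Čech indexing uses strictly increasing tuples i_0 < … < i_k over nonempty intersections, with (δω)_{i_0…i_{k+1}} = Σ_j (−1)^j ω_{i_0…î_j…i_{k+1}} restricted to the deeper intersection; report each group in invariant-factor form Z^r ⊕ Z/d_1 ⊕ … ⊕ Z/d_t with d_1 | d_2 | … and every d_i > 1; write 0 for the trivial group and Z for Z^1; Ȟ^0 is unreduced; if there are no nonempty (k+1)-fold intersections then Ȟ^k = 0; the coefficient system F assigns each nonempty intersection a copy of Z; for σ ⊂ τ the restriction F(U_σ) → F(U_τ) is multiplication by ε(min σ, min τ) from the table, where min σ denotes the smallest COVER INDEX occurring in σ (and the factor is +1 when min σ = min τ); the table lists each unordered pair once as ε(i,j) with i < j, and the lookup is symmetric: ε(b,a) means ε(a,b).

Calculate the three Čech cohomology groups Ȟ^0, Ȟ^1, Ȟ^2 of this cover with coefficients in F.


Ȟ^0 ≅ Z, Ȟ^1 ≅ 0 and Ȟ^2 ≅ Z

nonempty intersections:
  U12={x4,x6} U13={x2,x6} U14={x2,x4} U23={x3,x6} U24={x3,x4} U34={x2,x3}
  U123={x6} U124={x4} U134={x2} U234={x3}
C dims 4,6,4; δ0: rk 3, SNF 1^3; δ1: rk 3, SNF 1^3
Ȟ^0: (4−3)−0=1 ⇒ Z
Ȟ^1: (6−3)−3=0 ⇒ 0
Ȟ^2: (4−0)−3=1 ⇒ Z


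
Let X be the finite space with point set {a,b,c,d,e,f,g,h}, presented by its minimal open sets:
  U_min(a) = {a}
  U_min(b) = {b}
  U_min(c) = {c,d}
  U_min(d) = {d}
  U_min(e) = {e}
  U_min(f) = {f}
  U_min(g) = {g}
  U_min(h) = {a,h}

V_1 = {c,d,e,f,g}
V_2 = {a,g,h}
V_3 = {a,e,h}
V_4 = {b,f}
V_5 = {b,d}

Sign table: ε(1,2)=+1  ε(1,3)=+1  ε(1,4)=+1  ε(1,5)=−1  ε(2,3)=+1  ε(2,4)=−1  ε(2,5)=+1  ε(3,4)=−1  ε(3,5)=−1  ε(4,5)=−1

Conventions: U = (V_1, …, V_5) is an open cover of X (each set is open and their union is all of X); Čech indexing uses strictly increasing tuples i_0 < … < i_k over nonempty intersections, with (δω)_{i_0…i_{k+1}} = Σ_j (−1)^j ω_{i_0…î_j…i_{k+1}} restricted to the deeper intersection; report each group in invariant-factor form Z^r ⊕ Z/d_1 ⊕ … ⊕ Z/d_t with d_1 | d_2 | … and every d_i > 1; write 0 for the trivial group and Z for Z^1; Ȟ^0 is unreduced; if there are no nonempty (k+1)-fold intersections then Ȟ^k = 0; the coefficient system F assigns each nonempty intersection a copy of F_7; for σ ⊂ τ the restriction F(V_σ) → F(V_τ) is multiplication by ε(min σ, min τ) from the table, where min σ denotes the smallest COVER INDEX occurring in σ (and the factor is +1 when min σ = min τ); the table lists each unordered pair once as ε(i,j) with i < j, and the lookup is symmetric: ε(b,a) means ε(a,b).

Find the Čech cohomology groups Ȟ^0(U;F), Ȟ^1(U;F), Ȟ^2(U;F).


cover nerve:
  V12={g} V13={e} V14={f} V15={d} V23={a,h} V45={b}
C dims 5,6; δ0: rk_F7 4
Ȟ^0: (5−4)−0=1 ⇒ Z/7
Ȟ^1: (6−0)−4=2 ⇒ Z/7 ⊕ Z/7
Ȟ^2: (0−0)−0=0 ⇒ 0

Ȟ^0 ≅ Z/7, Ȟ^1 ≅ Z/7 ⊕ Z/7, Ȟ^2 ≅ 0


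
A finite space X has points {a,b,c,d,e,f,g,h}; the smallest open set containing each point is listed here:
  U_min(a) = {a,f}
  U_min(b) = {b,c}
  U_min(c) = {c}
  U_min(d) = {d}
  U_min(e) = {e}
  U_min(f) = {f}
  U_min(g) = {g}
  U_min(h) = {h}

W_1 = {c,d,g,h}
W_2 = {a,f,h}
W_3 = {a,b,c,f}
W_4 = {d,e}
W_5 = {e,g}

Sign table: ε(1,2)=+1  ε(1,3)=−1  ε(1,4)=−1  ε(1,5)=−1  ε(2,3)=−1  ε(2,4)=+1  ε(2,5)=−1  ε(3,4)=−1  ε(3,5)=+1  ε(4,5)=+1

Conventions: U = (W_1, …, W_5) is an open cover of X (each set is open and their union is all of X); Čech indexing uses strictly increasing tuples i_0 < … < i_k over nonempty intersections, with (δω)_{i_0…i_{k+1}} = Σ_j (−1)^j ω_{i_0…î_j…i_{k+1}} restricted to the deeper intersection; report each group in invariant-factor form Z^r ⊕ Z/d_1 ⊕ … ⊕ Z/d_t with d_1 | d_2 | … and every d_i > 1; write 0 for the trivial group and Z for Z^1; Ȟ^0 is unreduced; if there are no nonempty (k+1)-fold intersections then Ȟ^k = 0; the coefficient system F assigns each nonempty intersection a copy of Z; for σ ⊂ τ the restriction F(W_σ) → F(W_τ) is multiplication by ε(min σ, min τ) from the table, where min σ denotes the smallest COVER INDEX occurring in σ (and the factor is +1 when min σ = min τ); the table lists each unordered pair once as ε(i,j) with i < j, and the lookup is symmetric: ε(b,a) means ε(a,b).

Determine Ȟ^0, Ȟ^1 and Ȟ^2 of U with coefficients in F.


Ȟ^0(U;F) ≅ Z, Ȟ^1(U;F) ≅ Z^2, Ȟ^2(U;F) ≅ 0

cover nerve:
  W12={h} W13={c} W14={d} W15={g} W23={a,f} W45={e}
C dims 5,6; δ0: rk 4, SNF 1^4
Ȟ^0: (5−4)−0=1 ⇒ Z
Ȟ^1: (6−0)−4=2 ⇒ Z^2
Ȟ^2: (0−0)−0=0 ⇒ 0


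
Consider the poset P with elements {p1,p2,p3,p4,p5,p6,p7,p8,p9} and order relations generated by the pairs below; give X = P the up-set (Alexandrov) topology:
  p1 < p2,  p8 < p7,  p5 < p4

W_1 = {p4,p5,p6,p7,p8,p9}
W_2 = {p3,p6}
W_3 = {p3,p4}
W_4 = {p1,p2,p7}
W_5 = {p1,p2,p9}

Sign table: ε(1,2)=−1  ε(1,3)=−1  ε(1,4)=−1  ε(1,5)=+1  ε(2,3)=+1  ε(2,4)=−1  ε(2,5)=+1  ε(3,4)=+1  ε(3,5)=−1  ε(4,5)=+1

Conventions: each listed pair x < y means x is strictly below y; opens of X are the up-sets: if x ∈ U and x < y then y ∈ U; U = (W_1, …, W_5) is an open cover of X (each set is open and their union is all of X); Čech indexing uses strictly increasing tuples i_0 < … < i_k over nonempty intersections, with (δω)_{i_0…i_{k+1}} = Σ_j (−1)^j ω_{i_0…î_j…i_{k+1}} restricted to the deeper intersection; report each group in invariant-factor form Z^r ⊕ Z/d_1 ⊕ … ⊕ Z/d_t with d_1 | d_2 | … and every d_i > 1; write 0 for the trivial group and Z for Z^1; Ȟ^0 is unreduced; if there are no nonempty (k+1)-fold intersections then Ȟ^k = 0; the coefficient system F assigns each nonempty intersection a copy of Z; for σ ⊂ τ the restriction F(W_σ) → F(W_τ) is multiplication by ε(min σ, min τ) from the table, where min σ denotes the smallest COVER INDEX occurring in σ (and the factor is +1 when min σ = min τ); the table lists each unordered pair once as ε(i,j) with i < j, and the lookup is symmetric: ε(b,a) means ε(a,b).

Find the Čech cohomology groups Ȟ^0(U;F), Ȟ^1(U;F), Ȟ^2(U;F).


cover nerve:
  W12={p6} W13={p4} W14={p7} W15={p9} W23={p3} W45={p1,p2}
C dims 5,6; δ0: rk 5, SNF 1^4·2
Ȟ^0: (5−5)−0=0 ⇒ 0
Ȟ^1: (6−0)−5=1 plus torsion [2] ⇒ Z ⊕ Z/2
Ȟ^2: (0−0)−0=0 ⇒ 0

Ȟ^0 ≅ 0,  Ȟ^1 ≅ Z ⊕ Z/2,  Ȟ^2 ≅ 0


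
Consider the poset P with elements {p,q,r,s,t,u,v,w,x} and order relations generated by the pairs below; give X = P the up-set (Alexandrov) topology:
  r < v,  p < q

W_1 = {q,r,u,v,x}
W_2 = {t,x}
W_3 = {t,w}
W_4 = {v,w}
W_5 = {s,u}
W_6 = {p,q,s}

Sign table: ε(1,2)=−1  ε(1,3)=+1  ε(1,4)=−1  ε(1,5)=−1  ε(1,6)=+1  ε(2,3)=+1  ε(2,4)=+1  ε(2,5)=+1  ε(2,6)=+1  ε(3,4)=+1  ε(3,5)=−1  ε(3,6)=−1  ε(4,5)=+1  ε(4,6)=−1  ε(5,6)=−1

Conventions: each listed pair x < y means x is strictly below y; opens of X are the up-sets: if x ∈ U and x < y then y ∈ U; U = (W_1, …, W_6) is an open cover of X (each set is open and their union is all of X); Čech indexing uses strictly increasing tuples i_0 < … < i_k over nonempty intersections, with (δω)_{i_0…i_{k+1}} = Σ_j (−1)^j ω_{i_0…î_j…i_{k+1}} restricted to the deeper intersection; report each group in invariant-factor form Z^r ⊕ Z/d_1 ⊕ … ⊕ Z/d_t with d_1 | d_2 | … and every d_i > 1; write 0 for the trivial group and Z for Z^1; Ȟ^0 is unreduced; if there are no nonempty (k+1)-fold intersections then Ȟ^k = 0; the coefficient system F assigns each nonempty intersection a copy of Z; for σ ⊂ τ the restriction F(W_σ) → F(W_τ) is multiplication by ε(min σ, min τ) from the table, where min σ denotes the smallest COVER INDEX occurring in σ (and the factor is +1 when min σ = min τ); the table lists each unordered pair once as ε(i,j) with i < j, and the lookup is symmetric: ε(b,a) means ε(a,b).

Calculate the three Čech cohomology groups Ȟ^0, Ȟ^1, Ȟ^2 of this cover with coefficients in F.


nerve simplices:
  W12={x} W14={v} W15={u} W16={q} W23={t} W34={w} W56={s}
C dims 6,7; δ0: rk 5, SNF 1^5
degree 0: 6−5−0 = 1 → Ȟ^0 ≅ Z
degree 1: 7−0−5 = 2 → Ȟ^1 ≅ Z^2
degree 2: 0−0−0 = 0 → Ȟ^2 ≅ 0

Ȟ^0 = Z; Ȟ^1 = Z^2; Ȟ^2 = 0


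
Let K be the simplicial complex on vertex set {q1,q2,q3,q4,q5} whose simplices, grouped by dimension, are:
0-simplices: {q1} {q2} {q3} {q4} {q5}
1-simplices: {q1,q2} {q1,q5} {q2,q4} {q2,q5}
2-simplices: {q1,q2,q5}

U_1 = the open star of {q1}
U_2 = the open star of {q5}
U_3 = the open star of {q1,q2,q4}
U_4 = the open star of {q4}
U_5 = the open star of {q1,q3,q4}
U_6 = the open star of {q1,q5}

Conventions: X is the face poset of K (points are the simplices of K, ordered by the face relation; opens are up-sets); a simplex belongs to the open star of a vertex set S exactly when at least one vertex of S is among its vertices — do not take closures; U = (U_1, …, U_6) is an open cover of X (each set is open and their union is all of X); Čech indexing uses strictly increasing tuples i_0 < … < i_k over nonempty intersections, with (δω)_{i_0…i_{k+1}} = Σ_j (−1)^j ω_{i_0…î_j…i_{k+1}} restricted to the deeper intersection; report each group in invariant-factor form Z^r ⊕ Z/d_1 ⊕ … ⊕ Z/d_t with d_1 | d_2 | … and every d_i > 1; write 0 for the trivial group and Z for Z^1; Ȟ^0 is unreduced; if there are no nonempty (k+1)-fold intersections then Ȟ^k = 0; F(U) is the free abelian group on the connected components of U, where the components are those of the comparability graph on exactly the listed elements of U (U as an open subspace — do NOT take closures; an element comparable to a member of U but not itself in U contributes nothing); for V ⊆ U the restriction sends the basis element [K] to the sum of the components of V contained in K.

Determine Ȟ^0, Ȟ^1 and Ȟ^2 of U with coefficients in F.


Ȟ^0(U;F) ≅ Z^2,  Ȟ^1(U;F) ≅ 0,  Ȟ^2(U;F) ≅ 0

nerve of the cover:
  U1={{q1},{q1,q2},{q1,q5},{q1,q2,q5}} U2={{q5},{q1,q5},{q2,q5},{q1,q2,q5}} U3={{q1},{q2},{q4},{q1,q2},{q1,q5},{q2,q4},{q2,q5},{q1,q2,q5}} U4={{q4},{q2,q4}} U5={{q1},{q3},{q4},{q1,q2},{q1,q5},{q2,q4},{q1,q2,q5}} U6={{q1},{q5},{q1,q2},{q1,q5},{q2,q5},{q1,q2,q5}}
  U12={{q1,q5},{q1,q2,q5}} U13={{q1},{q1,q2},{q1,q5},{q1,q2,q5}} U15={{q1},{q1,q2},{q1,q5},{q1,q2,q5}} U16={{q1},{q1,q2},{q1,q5},{q1,q2,q5}} U23={{q1,q5},{q2,q5},{q1,q2,q5}} U25={{q1,q5},{q1,q2,q5}} U26={{q5},{q1,q5},{q2,q5},{q1,q2,q5}} U34={{q4},{q2,q4}} U35={{q1},{q4},{q1,q2},{q1,q5},{q2,q4},{q1,q2,q5}} U36={{q1},{q1,q2},{q1,q5},{q2,q5},{q1,q2,q5}} U45={{q4},{q2,q4}} U56={{q1},{q1,q2},{q1,q5},{q1,q2,q5}}
  U123={{q1,q5},{q1,q2,q5}} U125={{q1,q5},{q1,q2,q5}} U126={{q1,q5},{q1,q2,q5}} U135={{q1},{q1,q2},{q1,q5},{q1,q2,q5}} U136={{q1},{q1,q2},{q1,q5},{q1,q2,q5}} U156={{q1},{q1,q2},{q1,q5},{q1,q2,q5}} U235={{q1,q5},{q1,q2,q5}} U236={{q1,q5},{q2,q5},{q1,q2,q5}} U256={{q1,q5},{q1,q2,q5}} U345={{q4},{q2,q4}} U356={{q1},{q1,q2},{q1,q5},{q1,q2,q5}}
  U1235={{q1,q5},{q1,q2,q5}} U1236={{q1,q5},{q1,q2,q5}} U1256={{q1,q5},{q1,q2,q5}} U1356={{q1},{q1,q2},{q1,q5},{q1,q2,q5}} U2356={{q1,q5},{q1,q2,q5}}
  U12356={{q1,q5},{q1,q2,q5}}
components per intersection:
  U1: {{q1},{q1,q2},{q1,q5},{q1,q2,q5}}
  U2: {{q5},{q1,q5},{q2,q5},{q1,q2,q5}}
  U3: {{q1},{q2},{q4},{q1,q2},{q1,q5},{q2,q4},{q2,q5},{q1,q2,q5}}
  U4: {{q4},{q2,q4}}
  U5: {{q1},{q1,q2},{q1,q5},{q1,q2,q5}} {{q3}} {{q4},{q2,q4}}
  U6: {{q1},{q5},{q1,q2},{q1,q5},{q2,q5},{q1,q2,q5}}
  U12: {{q1,q5},{q1,q2,q5}}
  U13: {{q1},{q1,q2},{q1,q5},{q1,q2,q5}}
  U15: {{q1},{q1,q2},{q1,q5},{q1,q2,q5}}
  U16: {{q1},{q1,q2},{q1,q5},{q1,q2,q5}}
  U23: {{q1,q5},{q2,q5},{q1,q2,q5}}
  U25: {{q1,q5},{q1,q2,q5}}
  U26: {{q5},{q1,q5},{q2,q5},{q1,q2,q5}}
  U34: {{q4},{q2,q4}}
  U35: {{q1},{q1,q2},{q1,q5},{q1,q2,q5}} {{q4},{q2,q4}}
  U36: {{q1},{q1,q2},{q1,q5},{q2,q5},{q1,q2,q5}}
  U45: {{q4},{q2,q4}}
  U56: {{q1},{q1,q2},{q1,q5},{q1,q2,q5}}
  U123: {{q1,q5},{q1,q2,q5}}
  U125: {{q1,q5},{q1,q2,q5}}
  U126: {{q1,q5},{q1,q2,q5}}
  U135: {{q1},{q1,q2},{q1,q5},{q1,q2,q5}}
  U136: {{q1},{q1,q2},{q1,q5},{q1,q2,q5}}
  U156: {{q1},{q1,q2},{q1,q5},{q1,q2,q5}}
  U235: {{q1,q5},{q1,q2,q5}}
  U236: {{q1,q5},{q2,q5},{q1,q2,q5}}
  U256: {{q1,q5},{q1,q2,q5}}
  U345: {{q4},{q2,q4}}
  U356: {{q1},{q1,q2},{q1,q5},{q1,q2,q5}}
  U1235: {{q1,q5},{q1,q2,q5}}
  U1236: {{q1,q5},{q1,q2,q5}}
  U1256: {{q1,q5},{q1,q2,q5}}
  U1356: {{q1},{q1,q2},{q1,q5},{q1,q2,q5}}
  U2356: {{q1,q5},{q1,q2,q5}}
  U12356: {{q1,q5},{q1,q2,q5}}
C dims 8,13,11,5; δ0: rk 6, SNF 1^6; δ1: rk 7, SNF 1^7; δ2: rk 4, SNF 1^4
Ȟ^0 = (8 − 6) − 0 = 2, so Ȟ^0 ≅ Z^2
Ȟ^1 = (13 − 7) − 6 = 0, so Ȟ^1 ≅ 0
Ȟ^2 = (11 − 4) − 7 = 0, so Ȟ^2 ≅ 0


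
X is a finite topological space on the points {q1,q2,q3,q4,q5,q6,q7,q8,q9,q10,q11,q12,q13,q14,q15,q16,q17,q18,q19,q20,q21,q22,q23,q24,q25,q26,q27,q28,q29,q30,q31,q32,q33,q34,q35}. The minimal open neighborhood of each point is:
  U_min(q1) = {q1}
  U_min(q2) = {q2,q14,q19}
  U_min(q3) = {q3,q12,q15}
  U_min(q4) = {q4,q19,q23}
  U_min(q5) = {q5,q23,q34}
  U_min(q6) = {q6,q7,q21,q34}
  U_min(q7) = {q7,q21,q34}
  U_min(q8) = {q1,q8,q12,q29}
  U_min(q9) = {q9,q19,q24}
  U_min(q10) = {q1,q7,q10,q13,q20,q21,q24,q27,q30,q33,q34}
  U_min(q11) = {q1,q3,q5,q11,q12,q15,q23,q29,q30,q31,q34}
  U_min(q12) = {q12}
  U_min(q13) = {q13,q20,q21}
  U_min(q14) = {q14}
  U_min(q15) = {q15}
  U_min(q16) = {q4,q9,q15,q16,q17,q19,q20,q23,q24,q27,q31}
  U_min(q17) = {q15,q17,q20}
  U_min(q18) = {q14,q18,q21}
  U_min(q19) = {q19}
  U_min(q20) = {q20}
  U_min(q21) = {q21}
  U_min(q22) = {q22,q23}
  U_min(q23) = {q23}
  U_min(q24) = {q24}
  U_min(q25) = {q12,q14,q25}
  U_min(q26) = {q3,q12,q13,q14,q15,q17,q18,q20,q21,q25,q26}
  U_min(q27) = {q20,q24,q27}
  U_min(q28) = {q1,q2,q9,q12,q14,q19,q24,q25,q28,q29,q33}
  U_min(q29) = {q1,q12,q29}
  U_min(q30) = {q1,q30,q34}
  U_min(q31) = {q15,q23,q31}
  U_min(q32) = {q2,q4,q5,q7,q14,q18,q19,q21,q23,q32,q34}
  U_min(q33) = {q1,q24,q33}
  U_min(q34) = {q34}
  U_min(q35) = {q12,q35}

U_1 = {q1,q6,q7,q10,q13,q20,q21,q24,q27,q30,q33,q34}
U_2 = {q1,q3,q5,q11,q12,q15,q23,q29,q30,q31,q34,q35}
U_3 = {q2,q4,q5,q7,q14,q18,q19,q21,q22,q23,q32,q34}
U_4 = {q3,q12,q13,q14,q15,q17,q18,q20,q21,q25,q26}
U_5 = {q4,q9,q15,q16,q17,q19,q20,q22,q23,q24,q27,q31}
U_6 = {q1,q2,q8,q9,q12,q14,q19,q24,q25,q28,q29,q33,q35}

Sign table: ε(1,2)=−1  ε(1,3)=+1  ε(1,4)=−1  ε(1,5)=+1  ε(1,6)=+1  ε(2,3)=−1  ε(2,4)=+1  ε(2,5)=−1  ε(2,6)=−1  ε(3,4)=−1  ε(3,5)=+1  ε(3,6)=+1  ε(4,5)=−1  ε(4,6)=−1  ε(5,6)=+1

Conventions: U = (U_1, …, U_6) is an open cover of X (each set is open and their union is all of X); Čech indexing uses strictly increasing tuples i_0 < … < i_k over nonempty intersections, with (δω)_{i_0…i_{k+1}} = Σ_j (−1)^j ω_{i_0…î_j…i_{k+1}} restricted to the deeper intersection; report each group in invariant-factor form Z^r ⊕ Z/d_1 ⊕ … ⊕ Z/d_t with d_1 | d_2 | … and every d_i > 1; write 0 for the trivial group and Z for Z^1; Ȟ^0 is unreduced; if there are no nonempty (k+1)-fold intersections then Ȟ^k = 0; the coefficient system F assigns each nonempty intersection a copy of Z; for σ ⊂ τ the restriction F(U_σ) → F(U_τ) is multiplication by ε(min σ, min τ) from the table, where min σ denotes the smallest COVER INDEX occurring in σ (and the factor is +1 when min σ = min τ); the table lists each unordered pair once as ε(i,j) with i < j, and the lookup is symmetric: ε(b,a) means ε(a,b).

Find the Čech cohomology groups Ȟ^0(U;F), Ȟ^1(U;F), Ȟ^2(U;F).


Ȟ^0 = Z; Ȟ^1 = 0; Ȟ^2 = Z/2

nerve simplices:
  U12={q1,q30,q34} U13={q7,q21,q34} U14={q13,q20,q21} U15={q20,q24,q27} U16={q1,q24,q33} U23={q5,q23,q34} U24={q3,q12,q15} U25={q15,q23,q31} U26={q1,q12,q29,q35} U34={q14,q18,q21} U35={q4,q19,q22,q23} U36={q2,q14,q19} U45={q15,q17,q20} U46={q12,q14,q25} U56={q9,q19,q24}
  U123={q34} U126={q1} U134={q21} U145={q20} U156={q24} U235={q23} U245={q15} U246={q12} U346={q14} U356={q19}
C dims 6,15,10; δ0: rk 5, SNF 1^5; δ1: rk 10, SNF 1^9·2
degree 0: 6−5−0 = 1 → Ȟ^0 ≅ Z
degree 1: 15−10−5 = 0 → Ȟ^1 ≅ 0
degree 2: 10−0−10 = 0 plus torsion [2] → Ȟ^2 ≅ Z/2


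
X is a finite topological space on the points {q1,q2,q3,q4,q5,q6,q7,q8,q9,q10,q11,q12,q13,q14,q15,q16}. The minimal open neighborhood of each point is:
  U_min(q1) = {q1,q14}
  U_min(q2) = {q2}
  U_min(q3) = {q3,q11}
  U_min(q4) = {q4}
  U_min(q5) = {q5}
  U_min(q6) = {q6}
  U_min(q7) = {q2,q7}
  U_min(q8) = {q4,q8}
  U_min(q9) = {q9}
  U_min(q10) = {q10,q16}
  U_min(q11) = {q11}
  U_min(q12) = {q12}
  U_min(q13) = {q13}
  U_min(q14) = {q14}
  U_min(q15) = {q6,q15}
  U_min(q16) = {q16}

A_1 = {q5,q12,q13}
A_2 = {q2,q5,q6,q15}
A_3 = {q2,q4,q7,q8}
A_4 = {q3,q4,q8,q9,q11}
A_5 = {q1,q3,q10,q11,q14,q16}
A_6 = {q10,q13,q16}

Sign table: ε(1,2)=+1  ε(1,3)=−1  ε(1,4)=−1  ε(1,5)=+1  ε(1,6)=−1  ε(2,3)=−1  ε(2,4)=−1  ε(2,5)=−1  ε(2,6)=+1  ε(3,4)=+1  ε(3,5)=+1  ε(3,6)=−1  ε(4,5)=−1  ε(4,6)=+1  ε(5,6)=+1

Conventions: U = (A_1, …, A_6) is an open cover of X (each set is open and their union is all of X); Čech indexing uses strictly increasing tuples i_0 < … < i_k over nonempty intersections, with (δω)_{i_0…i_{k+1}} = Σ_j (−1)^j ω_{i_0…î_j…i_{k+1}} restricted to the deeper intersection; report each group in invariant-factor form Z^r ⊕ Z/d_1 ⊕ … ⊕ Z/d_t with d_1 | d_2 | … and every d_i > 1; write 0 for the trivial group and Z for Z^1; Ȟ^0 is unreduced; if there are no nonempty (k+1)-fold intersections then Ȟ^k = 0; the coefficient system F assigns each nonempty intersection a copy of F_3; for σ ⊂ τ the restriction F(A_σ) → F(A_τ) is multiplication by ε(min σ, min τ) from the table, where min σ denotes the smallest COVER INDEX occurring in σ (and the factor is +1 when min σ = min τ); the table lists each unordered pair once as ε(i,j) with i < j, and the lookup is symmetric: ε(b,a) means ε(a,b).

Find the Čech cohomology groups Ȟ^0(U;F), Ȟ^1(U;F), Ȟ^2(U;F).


Ȟ^0 = 0, Ȟ^1 = 0, Ȟ^2 = 0

cover nerve:
  A12={q5} A16={q13} A23={q2} A34={q4,q8} A45={q3,q11} A56={q10,q16}
C dims 6,6; δ0: rk_F3 6
Ȟ^0: (6−6)−0=0 ⇒ 0
Ȟ^1: (6−0)−6=0 ⇒ 0
Ȟ^2: (0−0)−0=0 ⇒ 0


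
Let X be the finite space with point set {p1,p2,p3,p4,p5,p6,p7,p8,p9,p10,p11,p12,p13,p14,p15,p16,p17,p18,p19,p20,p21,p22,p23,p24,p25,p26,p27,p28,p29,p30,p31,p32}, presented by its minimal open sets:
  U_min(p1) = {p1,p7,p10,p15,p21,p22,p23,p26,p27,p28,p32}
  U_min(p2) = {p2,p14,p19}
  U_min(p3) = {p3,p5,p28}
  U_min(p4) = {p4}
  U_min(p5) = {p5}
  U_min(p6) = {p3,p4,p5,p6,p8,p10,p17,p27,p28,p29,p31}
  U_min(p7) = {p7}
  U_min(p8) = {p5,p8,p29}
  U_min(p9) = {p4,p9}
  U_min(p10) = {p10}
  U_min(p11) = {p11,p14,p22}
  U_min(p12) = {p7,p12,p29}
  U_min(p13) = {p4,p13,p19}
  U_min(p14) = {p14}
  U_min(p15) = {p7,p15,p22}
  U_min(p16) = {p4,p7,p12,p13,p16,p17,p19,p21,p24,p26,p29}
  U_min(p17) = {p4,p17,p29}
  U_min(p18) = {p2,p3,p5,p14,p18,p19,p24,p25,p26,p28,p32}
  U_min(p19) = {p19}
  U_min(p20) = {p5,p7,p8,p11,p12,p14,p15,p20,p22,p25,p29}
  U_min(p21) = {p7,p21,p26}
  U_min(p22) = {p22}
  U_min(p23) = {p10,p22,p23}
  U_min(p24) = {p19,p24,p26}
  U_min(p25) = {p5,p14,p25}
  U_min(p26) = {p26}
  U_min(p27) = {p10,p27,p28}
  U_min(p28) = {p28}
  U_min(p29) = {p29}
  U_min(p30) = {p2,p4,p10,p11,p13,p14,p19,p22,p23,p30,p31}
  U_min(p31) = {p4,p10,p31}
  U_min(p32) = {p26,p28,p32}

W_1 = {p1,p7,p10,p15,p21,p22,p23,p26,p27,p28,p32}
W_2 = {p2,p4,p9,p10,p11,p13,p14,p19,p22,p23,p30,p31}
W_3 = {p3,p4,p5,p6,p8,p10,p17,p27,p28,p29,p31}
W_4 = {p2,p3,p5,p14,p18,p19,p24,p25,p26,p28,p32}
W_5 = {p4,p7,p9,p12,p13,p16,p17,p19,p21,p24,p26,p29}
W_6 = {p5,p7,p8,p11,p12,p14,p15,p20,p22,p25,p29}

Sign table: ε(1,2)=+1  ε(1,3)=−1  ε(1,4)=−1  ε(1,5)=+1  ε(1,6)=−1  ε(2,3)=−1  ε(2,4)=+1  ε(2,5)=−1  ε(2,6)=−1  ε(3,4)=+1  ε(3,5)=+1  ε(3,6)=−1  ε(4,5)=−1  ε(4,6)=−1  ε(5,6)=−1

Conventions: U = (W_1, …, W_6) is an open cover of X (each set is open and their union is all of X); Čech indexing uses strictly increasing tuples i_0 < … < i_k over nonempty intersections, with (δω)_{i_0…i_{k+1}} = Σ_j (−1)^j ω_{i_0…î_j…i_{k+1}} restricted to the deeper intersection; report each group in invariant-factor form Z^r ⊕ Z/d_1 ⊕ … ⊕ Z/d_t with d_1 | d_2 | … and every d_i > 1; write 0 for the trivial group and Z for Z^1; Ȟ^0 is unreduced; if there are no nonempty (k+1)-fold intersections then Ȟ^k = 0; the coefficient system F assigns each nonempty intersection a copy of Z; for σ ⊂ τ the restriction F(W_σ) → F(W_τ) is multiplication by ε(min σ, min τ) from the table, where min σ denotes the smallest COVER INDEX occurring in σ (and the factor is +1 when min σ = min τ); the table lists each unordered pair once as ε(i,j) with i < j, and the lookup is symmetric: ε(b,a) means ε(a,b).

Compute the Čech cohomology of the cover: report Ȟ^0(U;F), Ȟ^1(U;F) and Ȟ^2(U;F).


Ȟ^0(U;F) ≅ 0,  Ȟ^1(U;F) ≅ Z/2,  Ȟ^2(U;F) ≅ Z

cover nerve:
  W12={p10,p22,p23} W13={p10,p27,p28} W14={p26,p28,p32} W15={p7,p21,p26} W16={p7,p15,p22} W23={p4,p10,p31} W24={p2,p14,p19} W25={p4,p9,p13,p19} W26={p11,p14,p22} W34={p3,p5,p28} W35={p4,p17,p29} W36={p5,p8,p29} W45={p19,p24,p26} W46={p5,p14,p25} W56={p7,p12,p29}
  W123={p10} W126={p22} W134={p28} W145={p26} W156={p7} W235={p4} W245={p19} W246={p14} W346={p5} W356={p29}
C dims 6,15,10; δ0: rk 6, SNF 1^5·2; δ1: rk 9, SNF 1^9
Ȟ^0: (6−6)−0=0 ⇒ 0
Ȟ^1: (15−9)−6=0 plus torsion [2] ⇒ Z/2
Ȟ^2: (10−0)−9=1 ⇒ Z


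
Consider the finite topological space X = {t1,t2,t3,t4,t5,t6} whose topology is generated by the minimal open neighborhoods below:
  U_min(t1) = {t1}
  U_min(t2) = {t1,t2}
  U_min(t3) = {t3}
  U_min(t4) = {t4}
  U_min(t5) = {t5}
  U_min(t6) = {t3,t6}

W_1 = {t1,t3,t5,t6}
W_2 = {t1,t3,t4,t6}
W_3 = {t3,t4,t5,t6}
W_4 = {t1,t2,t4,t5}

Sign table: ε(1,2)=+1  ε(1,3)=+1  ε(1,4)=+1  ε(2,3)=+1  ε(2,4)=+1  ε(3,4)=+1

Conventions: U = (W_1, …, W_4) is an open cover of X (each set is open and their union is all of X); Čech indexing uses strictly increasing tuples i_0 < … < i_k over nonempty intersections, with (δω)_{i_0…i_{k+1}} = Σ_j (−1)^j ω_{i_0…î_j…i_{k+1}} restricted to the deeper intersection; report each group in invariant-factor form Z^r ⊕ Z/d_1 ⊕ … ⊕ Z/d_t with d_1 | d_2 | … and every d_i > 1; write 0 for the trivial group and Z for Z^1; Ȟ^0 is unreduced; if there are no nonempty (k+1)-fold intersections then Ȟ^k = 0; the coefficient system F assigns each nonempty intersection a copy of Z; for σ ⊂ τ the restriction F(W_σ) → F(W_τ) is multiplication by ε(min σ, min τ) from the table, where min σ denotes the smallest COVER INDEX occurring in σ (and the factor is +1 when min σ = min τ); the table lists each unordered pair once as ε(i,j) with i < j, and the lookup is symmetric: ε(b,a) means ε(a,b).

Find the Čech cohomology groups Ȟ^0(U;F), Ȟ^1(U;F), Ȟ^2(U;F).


nerve simplices:
  W12={t1,t3,t6} W13={t3,t5,t6} W14={t1,t5} W23={t3,t4,t6} W24={t1,t4} W34={t4,t5}
  W123={t3,t6} W124={t1} W134={t5} W234={t4}
C dims 4,6,4; δ0: rk 3, SNF 1^3; δ1: rk 3, SNF 1^3
degree 0: 4−3−0 = 1 → Ȟ^0 ≅ Z
degree 1: 6−3−3 = 0 → Ȟ^1 ≅ 0
degree 2: 4−0−3 = 1 → Ȟ^2 ≅ Z

Ȟ^0 = Z, Ȟ^1 = 0, Ȟ^2 = Z


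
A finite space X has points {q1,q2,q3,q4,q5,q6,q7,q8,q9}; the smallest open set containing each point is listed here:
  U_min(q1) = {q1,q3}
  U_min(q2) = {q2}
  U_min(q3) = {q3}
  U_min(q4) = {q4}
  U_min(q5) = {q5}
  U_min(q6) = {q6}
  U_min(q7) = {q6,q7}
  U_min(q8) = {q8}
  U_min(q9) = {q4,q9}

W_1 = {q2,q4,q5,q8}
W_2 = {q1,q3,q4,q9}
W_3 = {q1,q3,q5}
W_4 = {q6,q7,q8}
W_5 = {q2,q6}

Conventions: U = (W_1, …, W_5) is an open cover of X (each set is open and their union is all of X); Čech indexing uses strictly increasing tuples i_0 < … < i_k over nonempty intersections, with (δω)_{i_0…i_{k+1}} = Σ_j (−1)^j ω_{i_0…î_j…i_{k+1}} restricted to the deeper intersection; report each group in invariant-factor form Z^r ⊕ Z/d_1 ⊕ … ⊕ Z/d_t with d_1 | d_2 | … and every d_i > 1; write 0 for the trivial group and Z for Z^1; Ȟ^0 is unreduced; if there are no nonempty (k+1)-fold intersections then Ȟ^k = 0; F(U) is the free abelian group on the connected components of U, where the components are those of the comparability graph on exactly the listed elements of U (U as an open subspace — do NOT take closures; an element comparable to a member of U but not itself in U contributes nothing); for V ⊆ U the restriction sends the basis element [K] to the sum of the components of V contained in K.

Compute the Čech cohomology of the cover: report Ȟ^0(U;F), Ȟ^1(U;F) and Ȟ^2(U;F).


Ȟ^0 ≅ Z^6, Ȟ^1 ≅ 0 and Ȟ^2 ≅ 0

nerve simplices:
  W12={q4} W13={q5} W14={q8} W15={q2} W23={q1,q3} W45={q6}
components per intersection:
  W1: {q2} {q4} {q5} {q8}
  W2: {q1,q3} {q4,q9}
  W3: {q1,q3} {q5}
  W4: {q6,q7} {q8}
  W5: {q2} {q6}
  W12: {q4}
  W13: {q5}
  W14: {q8}
  W15: {q2}
  W23: {q1,q3}
  W45: {q6}
C dims 12,6; δ0: rk 6, SNF 1^6
degree 0: 12−6−0 = 6 → Ȟ^0 ≅ Z^6
degree 1: 6−0−6 = 0 → Ȟ^1 ≅ 0
degree 2: 0−0−0 = 0 → Ȟ^2 ≅ 0


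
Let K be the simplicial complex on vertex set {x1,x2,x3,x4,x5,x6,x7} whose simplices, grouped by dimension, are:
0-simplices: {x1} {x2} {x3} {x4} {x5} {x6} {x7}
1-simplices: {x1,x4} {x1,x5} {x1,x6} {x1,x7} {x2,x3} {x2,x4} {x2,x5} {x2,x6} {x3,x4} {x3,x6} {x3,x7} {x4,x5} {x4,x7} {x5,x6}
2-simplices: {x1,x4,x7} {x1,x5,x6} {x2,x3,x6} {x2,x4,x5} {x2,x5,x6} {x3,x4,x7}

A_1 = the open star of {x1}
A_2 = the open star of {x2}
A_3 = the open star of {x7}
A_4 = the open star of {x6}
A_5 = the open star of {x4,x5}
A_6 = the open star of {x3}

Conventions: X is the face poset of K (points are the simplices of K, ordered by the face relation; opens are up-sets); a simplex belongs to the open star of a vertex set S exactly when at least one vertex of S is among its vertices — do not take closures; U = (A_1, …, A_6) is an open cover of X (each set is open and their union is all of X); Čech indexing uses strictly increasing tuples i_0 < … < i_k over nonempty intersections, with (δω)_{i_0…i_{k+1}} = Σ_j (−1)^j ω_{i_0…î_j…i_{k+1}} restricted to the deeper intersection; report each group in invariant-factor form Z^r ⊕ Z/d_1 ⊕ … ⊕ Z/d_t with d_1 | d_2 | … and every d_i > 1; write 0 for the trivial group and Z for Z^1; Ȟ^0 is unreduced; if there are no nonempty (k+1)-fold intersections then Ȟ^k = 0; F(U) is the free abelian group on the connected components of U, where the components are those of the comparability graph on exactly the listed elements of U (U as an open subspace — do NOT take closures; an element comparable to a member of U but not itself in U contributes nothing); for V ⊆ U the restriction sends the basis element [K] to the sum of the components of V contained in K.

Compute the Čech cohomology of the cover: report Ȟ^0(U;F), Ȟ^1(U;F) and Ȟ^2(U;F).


Ȟ^0(U;F) ≅ Z; Ȟ^1(U;F) ≅ Z^2; Ȟ^2(U;F) ≅ 0

nonempty intersections:
  A1={{x1},{x1,x4},{x1,x5},{x1,x6},{x1,x7},{x1,x4,x7},{x1,x5,x6}} A2={{x2},{x2,x3},{x2,x4},{x2,x5},{x2,x6},{x2,x3,x6},{x2,x4,x5},{x2,x5,x6}} A3={{x7},{x1,x7},{x3,x7},{x4,x7},{x1,x4,x7},{x3,x4,x7}} A4={{x6},{x1,x6},{x2,x6},{x3,x6},{x5,x6},{x1,x5,x6},{x2,x3,x6},{x2,x5,x6}} A5={{x4},{x5},{x1,x4},{x1,x5},{x2,x4},{x2,x5},{x3,x4},{x4,x5},{x4,x7},{x5,x6},{x1,x4,x7},{x1,x5,x6},{x2,x4,x5},{x2,x5,x6},{x3,x4,x7}} A6={{x3},{x2,x3},{x3,x4},{x3,x6},{x3,x7},{x2,x3,x6},{x3,x4,x7}}
  A13={{x1,x7},{x1,x4,x7}} A14={{x1,x6},{x1,x5,x6}} A15={{x1,x4},{x1,x5},{x1,x4,x7},{x1,x5,x6}} A24={{x2,x6},{x2,x3,x6},{x2,x5,x6}} A25={{x2,x4},{x2,x5},{x2,x4,x5},{x2,x5,x6}} A26={{x2,x3},{x2,x3,x6}} A35={{x4,x7},{x1,x4,x7},{x3,x4,x7}} A36={{x3,x7},{x3,x4,x7}} A45={{x5,x6},{x1,x5,x6},{x2,x5,x6}} A46={{x3,x6},{x2,x3,x6}} A56={{x3,x4},{x3,x4,x7}}
  A135={{x1,x4,x7}} A145={{x1,x5,x6}} A245={{x2,x5,x6}} A246={{x2,x3,x6}} A356={{x3,x4,x7}}
components per intersection:
  A1: {{x1},{x1,x4},{x1,x5},{x1,x6},{x1,x7},{x1,x4,x7},{x1,x5,x6}}
  A2: {{x2},{x2,x3},{x2,x4},{x2,x5},{x2,x6},{x2,x3,x6},{x2,x4,x5},{x2,x5,x6}}
  A3: {{x7},{x1,x7},{x3,x7},{x4,x7},{x1,x4,x7},{x3,x4,x7}}
  A4: {{x6},{x1,x6},{x2,x6},{x3,x6},{x5,x6},{x1,x5,x6},{x2,x3,x6},{x2,x5,x6}}
  A5: {{x4},{x5},{x1,x4},{x1,x5},{x2,x4},{x2,x5},{x3,x4},{x4,x5},{x4,x7},{x5,x6},{x1,x4,x7},{x1,x5,x6},{x2,x4,x5},{x2,x5,x6},{x3,x4,x7}}
  A6: {{x3},{x2,x3},{x3,x4},{x3,x6},{x3,x7},{x2,x3,x6},{x3,x4,x7}}
  A13: {{x1,x7},{x1,x4,x7}}
  A14: {{x1,x6},{x1,x5,x6}}
  A15: {{x1,x4},{x1,x4,x7}} {{x1,x5},{x1,x5,x6}}
  A24: {{x2,x6},{x2,x3,x6},{x2,x5,x6}}
  A25: {{x2,x4},{x2,x5},{x2,x4,x5},{x2,x5,x6}}
  A26: {{x2,x3},{x2,x3,x6}}
  A35: {{x4,x7},{x1,x4,x7},{x3,x4,x7}}
  A36: {{x3,x7},{x3,x4,x7}}
  A45: {{x5,x6},{x1,x5,x6},{x2,x5,x6}}
  A46: {{x3,x6},{x2,x3,x6}}
  A56: {{x3,x4},{x3,x4,x7}}
  A135: {{x1,x4,x7}}
  A145: {{x1,x5,x6}}
  A245: {{x2,x5,x6}}
  A246: {{x2,x3,x6}}
  A356: {{x3,x4,x7}}
C dims 6,12,5; δ0: rk 5, SNF 1^5; δ1: rk 5, SNF 1^5
Ȟ^0: (6−5)−0=1 ⇒ Z
Ȟ^1: (12−5)−5=2 ⇒ Z^2
Ȟ^2: (5−0)−5=0 ⇒ 0


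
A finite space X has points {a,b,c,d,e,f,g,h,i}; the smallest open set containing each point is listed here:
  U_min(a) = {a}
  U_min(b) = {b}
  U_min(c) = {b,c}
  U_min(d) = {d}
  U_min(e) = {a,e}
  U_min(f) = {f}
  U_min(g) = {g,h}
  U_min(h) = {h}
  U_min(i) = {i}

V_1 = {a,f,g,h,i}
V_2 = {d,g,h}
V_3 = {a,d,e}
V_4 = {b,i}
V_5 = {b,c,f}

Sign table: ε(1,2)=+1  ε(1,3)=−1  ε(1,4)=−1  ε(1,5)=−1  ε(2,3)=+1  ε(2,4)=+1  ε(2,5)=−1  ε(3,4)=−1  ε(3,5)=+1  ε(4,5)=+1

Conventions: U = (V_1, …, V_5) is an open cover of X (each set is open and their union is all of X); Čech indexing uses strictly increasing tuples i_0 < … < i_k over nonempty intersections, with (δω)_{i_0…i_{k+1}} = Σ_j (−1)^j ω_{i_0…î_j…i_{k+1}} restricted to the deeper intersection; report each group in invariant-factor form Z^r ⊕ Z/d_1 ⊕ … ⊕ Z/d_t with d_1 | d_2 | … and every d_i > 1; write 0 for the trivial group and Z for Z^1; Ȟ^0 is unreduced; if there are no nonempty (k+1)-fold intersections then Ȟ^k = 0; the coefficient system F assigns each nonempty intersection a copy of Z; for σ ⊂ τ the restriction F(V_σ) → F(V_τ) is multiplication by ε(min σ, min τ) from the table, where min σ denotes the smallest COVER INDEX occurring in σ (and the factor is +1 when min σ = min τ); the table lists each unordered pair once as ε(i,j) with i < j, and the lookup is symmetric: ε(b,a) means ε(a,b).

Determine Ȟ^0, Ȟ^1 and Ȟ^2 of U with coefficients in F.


Ȟ^0 ≅ 0, Ȟ^1 ≅ Z ⊕ Z/2 and Ȟ^2 ≅ 0

nerve of the cover:
  V12={g,h} V13={a} V14={i} V15={f} V23={d} V45={b}
C dims 5,6; δ0: rk 5, SNF 1^4·2
Ȟ^0 = (5 − 5) − 0 = 0, so Ȟ^0 ≅ 0
Ȟ^1 = (6 − 0) − 5 = 1 plus torsion [2], so Ȟ^1 ≅ Z ⊕ Z/2
Ȟ^2 = (0 − 0) − 0 = 0, so Ȟ^2 ≅ 0


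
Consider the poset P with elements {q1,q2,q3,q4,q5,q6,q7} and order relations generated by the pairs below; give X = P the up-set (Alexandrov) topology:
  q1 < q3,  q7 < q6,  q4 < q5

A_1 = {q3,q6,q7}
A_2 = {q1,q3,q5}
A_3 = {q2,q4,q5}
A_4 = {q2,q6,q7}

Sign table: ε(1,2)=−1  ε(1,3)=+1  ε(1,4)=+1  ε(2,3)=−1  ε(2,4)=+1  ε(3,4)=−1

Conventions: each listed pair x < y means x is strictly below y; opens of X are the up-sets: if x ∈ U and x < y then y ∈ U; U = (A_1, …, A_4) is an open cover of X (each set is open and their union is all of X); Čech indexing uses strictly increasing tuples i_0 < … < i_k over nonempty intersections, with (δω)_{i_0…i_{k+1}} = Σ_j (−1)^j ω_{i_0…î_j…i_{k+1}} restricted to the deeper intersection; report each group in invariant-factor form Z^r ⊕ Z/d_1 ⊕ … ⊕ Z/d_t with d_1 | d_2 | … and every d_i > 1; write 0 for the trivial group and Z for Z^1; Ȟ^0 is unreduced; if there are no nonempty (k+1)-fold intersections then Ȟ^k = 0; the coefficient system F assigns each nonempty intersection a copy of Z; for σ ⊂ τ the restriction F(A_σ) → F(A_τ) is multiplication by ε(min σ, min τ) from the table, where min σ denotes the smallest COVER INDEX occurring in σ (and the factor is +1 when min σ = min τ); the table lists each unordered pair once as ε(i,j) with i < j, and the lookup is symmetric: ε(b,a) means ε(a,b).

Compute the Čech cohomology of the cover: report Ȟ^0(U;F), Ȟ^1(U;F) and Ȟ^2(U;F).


Ȟ^0 = 0; Ȟ^1 = Z/2; Ȟ^2 = 0

intersection data:
  A12={q3} A14={q6,q7} A23={q5} A34={q2}
C dims 4,4; δ0: rk 4, SNF 1^3·2
Ȟ^0 = (4 − 4) − 0 = 0, so Ȟ^0 ≅ 0
Ȟ^1 = (4 − 0) − 4 = 0 plus torsion [2], so Ȟ^1 ≅ Z/2
Ȟ^2 = (0 − 0) − 0 = 0, so Ȟ^2 ≅ 0


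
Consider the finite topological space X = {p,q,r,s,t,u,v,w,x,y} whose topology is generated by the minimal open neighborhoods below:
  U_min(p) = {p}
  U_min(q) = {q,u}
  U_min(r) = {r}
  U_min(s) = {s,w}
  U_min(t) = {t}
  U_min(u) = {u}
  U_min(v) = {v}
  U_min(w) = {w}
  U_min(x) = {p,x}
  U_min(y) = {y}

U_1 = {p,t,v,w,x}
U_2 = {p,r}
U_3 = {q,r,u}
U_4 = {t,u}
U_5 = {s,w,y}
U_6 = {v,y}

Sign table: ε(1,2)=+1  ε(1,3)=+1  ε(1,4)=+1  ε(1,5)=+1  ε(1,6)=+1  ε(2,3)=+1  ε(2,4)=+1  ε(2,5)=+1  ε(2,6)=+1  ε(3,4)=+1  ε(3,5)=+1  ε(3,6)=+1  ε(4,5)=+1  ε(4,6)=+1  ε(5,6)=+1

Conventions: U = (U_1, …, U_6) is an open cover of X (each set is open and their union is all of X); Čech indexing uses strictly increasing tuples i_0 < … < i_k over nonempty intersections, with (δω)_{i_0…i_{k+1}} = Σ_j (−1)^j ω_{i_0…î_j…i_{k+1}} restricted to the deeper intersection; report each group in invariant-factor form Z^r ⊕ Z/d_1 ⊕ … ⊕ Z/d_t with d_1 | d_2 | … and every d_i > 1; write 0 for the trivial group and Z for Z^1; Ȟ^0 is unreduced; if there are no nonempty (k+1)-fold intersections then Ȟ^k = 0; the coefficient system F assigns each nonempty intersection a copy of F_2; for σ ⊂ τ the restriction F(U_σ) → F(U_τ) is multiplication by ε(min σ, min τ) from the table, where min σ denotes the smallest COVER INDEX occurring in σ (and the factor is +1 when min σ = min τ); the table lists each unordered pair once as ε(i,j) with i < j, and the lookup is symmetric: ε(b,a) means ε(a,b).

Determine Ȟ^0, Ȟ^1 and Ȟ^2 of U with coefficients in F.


Ȟ^0 = Z/2, Ȟ^1 = Z/2 ⊕ Z/2 and Ȟ^2 = 0

nerve of the cover:
  U12={p} U14={t} U15={w} U16={v} U23={r} U34={u} U56={y}
C dims 6,7; δ0: rk_F2 5
Ȟ^0 = (6 − 5) − 0 = 1, so Ȟ^0 ≅ Z/2
Ȟ^1 = (7 − 0) − 5 = 2, so Ȟ^1 ≅ Z/2 ⊕ Z/2
Ȟ^2 = (0 − 0) − 0 = 0, so Ȟ^2 ≅ 0


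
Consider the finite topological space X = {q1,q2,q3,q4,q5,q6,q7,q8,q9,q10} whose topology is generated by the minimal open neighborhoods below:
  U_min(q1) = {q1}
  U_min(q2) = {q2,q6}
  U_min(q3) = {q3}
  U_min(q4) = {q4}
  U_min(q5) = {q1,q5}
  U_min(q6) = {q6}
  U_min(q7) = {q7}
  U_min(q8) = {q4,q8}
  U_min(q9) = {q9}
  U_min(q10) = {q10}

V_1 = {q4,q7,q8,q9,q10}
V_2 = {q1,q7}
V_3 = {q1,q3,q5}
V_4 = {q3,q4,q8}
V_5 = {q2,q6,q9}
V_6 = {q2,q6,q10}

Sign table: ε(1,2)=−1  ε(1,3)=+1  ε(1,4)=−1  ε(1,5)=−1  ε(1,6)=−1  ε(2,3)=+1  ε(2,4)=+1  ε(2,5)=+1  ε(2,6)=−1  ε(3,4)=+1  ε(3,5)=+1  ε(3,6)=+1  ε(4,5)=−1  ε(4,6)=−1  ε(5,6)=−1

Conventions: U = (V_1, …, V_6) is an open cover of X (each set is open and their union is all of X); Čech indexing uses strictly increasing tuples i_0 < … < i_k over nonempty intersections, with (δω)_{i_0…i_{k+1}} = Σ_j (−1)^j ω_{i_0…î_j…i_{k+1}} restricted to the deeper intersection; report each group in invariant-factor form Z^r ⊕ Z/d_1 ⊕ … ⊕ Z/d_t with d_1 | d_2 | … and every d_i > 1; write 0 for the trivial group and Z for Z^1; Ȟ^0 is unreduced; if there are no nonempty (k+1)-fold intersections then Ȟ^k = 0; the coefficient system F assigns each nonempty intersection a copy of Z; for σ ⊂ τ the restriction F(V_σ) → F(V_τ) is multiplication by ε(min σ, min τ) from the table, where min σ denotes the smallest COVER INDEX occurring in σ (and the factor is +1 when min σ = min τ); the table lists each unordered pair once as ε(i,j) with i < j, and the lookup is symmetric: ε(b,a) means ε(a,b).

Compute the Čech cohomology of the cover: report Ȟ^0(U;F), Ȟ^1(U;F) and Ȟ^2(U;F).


nonempty overlaps:
  V12={q7} V14={q4,q8} V15={q9} V16={q10} V23={q1} V34={q3} V56={q2,q6}
C dims 6,7; δ0: rk 6, SNF 1^5·2
degree 0: 6−6−0 = 0 → Ȟ^0 ≅ 0
degree 1: 7−0−6 = 1 plus torsion [2] → Ȟ^1 ≅ Z ⊕ Z/2
degree 2: 0−0−0 = 0 → Ȟ^2 ≅ 0

Ȟ^0(U;F) ≅ 0,  Ȟ^1(U;F) ≅ Z ⊕ Z/2,  Ȟ^2(U;F) ≅ 0


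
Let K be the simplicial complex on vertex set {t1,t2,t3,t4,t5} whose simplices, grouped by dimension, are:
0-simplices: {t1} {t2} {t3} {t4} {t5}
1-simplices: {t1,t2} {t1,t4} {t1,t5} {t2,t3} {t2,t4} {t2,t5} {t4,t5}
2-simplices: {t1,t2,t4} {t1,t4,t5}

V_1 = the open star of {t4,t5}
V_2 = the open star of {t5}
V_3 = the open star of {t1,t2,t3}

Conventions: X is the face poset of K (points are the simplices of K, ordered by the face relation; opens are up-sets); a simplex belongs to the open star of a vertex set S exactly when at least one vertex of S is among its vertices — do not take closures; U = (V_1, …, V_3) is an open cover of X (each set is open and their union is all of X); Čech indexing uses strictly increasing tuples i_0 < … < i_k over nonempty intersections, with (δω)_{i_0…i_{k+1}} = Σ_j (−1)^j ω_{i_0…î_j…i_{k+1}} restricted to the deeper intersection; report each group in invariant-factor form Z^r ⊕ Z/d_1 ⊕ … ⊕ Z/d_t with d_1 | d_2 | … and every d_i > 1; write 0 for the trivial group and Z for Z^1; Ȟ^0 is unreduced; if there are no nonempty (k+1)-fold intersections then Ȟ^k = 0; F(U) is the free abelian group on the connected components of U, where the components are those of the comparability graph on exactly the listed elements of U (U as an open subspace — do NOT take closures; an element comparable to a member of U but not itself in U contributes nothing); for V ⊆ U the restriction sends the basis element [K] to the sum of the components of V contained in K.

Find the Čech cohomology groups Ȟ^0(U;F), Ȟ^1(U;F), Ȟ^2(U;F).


Ȟ^0(U;F) ≅ Z; Ȟ^1(U;F) ≅ Z; Ȟ^2(U;F) ≅ 0

nonempty overlaps:
  V1={{t4},{t5},{t1,t4},{t1,t5},{t2,t4},{t2,t5},{t4,t5},{t1,t2,t4},{t1,t4,t5}} V2={{t5},{t1,t5},{t2,t5},{t4,t5},{t1,t4,t5}} V3={{t1},{t2},{t3},{t1,t2},{t1,t4},{t1,t5},{t2,t3},{t2,t4},{t2,t5},{t1,t2,t4},{t1,t4,t5}}
  V12={{t5},{t1,t5},{t2,t5},{t4,t5},{t1,t4,t5}} V13={{t1,t4},{t1,t5},{t2,t4},{t2,t5},{t1,t2,t4},{t1,t4,t5}} V23={{t1,t5},{t2,t5},{t1,t4,t5}}
  V123={{t1,t5},{t2,t5},{t1,t4,t5}}
components per intersection:
  V1: {{t4},{t5},{t1,t4},{t1,t5},{t2,t4},{t2,t5},{t4,t5},{t1,t2,t4},{t1,t4,t5}}
  V2: {{t5},{t1,t5},{t2,t5},{t4,t5},{t1,t4,t5}}
  V3: {{t1},{t2},{t3},{t1,t2},{t1,t4},{t1,t5},{t2,t3},{t2,t4},{t2,t5},{t1,t2,t4},{t1,t4,t5}}
  V12: {{t5},{t1,t5},{t2,t5},{t4,t5},{t1,t4,t5}}
  V13: {{t1,t4},{t1,t5},{t2,t4},{t1,t2,t4},{t1,t4,t5}} {{t2,t5}}
  V23: {{t1,t5},{t1,t4,t5}} {{t2,t5}}
  V123: {{t1,t5},{t1,t4,t5}} {{t2,t5}}
C dims 3,5,2; δ0: rk 2, SNF 1^2; δ1: rk 2, SNF 1^2
degree 0: 3−2−0 = 1 → Ȟ^0 ≅ Z
degree 1: 5−2−2 = 1 → Ȟ^1 ≅ Z
degree 2: 2−0−2 = 0 → Ȟ^2 ≅ 0
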